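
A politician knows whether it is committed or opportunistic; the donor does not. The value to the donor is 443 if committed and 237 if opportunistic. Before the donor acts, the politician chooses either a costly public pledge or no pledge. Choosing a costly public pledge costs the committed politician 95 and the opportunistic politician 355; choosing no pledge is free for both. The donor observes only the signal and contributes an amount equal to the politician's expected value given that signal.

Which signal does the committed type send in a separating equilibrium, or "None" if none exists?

pledge

Try committed → pledge, opportunistic → no pledge:
  If types separate, pledge earns payment 443 and no pledge earns 237.
  Committed: pledge gives 443 − 95 = 348; no pledge gives 237 − 0 = 237. No deviation. ✓
  Opportunistic: no pledge gives 237 − 0 = 237; pledge gives 443 − 355 = 88. No deviation. ✓
Both hold — the committed type sends pledge.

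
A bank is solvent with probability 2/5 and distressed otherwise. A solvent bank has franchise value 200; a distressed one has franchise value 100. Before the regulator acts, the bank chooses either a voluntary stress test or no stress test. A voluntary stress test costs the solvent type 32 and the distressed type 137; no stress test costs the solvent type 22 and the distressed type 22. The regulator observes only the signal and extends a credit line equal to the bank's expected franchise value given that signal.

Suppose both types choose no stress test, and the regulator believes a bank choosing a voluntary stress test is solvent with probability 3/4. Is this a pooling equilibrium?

No

On the equilibrium path (no stress test) the regulator holds the prior 2/5 and pays 2/5·200 + 3/5·100 = 140. Off-path (stress test) belief 3/4 gives 3/4·200 + 1/4·100 = 175.
Solvent: no stress test gives 140 − 22 = 118; stress test gives 175 − 32 = 143. Deviates. ✗
Distressed: no stress test gives 140 − 22 = 118; stress test gives 175 − 137 = 38. Stays. ✓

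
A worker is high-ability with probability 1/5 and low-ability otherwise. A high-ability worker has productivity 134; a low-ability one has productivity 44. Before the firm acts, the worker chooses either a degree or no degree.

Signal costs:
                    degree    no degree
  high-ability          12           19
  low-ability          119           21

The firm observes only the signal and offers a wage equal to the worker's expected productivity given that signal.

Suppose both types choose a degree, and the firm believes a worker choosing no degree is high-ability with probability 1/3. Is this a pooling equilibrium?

No

At the pooled signal (degree) the firm holds the prior 1/5 and pays 1/5·134 + 4/5·44 = 62. Off-path (no degree) belief 1/3 gives 1/3·134 + 2/3·44 = 74.
High-ability: degree gives 62 − 12 = 50; no degree gives 74 − 19 = 55. Deviates. ✗
Low-ability: degree gives 62 − 119 = -57; no degree gives 74 − 21 = 53. Deviates. ✗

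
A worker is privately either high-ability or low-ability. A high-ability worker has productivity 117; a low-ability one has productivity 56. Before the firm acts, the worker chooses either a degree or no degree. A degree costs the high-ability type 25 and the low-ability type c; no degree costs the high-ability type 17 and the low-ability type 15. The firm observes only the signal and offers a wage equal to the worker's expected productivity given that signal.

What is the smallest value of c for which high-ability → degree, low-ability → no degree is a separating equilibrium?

76

Under separation: degree → high-ability (pays 117); no degree → low-ability (pays 56).
High-ability: 117 − 25 = 92 ≥ 56 − 17 = 39. Holds regardless of c. ✓
Low-ability: 56 − 15 ≥ 117 − c, so c ≥ 117 − 41 = 76.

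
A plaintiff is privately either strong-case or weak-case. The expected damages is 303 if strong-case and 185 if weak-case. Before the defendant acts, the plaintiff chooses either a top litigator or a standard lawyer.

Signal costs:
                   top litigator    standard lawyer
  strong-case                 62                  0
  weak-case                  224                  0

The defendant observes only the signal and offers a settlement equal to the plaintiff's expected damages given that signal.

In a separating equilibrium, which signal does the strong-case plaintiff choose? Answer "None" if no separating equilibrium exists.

Try strong-case → top litigator, weak-case → standard lawyer:
  If types separate, top litigator earns payment 303 and standard lawyer earns 185.
  Strong-case: top litigator gives 303 − 62 = 241; standard lawyer gives 185 − 0 = 185. No deviation. ✓
  Weak-case: standard lawyer gives 185 − 0 = 185; top litigator gives 303 − 224 = 79. No deviation. ✓
Both hold — the strong-case type sends top litigator.

top litigator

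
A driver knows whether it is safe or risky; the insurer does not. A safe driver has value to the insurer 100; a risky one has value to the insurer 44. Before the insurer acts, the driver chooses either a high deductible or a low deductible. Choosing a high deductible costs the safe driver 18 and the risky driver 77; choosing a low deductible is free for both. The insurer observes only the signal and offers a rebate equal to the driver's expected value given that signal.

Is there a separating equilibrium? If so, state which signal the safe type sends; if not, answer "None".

Try safe → high deductible, risky → low deductible:
  If types separate, high deductible earns payment 100 and low deductible earns 44.
  Safe: high deductible gives 100 − 18 = 82; low deductible gives 44 − 0 = 44. No deviation. ✓
  Risky: low deductible gives 44 − 0 = 44; high deductible gives 100 − 77 = 23. No deviation. ✓
Both hold — the safe type sends high deductible.

high deductible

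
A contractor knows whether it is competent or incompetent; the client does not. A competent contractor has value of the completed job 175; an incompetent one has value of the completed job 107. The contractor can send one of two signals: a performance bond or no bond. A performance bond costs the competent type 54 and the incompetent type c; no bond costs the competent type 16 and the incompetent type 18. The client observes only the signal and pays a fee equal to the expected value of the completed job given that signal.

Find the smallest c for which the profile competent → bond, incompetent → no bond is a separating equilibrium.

86

Under separation: bond → competent (pays 175); no bond → incompetent (pays 107).
Competent: 175 − 54 = 121 ≥ 107 − 16 = 91. Holds regardless of c. ✓
Incompetent: 107 − 18 ≥ 175 − c, so c ≥ 175 − 89 = 86.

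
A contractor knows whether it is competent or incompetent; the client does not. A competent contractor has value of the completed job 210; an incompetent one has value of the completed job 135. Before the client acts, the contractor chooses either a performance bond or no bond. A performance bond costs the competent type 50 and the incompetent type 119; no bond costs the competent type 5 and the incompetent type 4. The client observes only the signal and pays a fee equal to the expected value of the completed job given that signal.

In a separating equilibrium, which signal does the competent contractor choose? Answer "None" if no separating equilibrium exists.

Try competent → bond, incompetent → no bond:
  If types separate, bond earns payment 210 and no bond earns 135.
  Competent: bond gives 210 − 50 = 160; no bond gives 135 − 5 = 130. No deviation. ✓
  Incompetent: no bond gives 135 − 4 = 131; bond gives 210 − 119 = 91. No deviation. ✓
Both hold — the competent type sends bond.

bond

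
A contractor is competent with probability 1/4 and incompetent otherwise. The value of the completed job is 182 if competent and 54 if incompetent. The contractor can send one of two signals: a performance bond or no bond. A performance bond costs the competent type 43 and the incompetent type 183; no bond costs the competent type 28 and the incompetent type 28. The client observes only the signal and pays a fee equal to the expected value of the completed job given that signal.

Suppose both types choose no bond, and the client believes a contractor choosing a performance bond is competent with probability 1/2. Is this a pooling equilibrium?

No

At the pooled signal (no bond) the client holds the prior 1/4 and pays 1/4·182 + 3/4·54 = 86. Off-path (bond) belief 1/2 gives 1/2·182 + 1/2·54 = 118.
Competent: no bond gives 86 − 28 = 58; bond gives 118 − 43 = 75. Deviates. ✗
Incompetent: no bond gives 86 − 28 = 58; bond gives 118 − 183 = -65. Stays. ✓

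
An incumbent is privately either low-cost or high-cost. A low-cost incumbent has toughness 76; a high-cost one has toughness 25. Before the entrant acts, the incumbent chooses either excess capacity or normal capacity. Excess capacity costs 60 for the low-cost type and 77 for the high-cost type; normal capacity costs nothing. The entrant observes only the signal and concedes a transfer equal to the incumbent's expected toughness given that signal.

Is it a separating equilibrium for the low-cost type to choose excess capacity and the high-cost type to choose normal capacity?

If types separate, excess capacity earns payment 76 and normal capacity earns 25.
Low-cost: excess capacity gives 76 − 60 = 16; normal capacity gives 25 − 0 = 25. Would deviate. ✗
High-cost: normal capacity gives 25 − 0 = 25; excess capacity gives 76 − 77 = -1. No deviation. ✓

No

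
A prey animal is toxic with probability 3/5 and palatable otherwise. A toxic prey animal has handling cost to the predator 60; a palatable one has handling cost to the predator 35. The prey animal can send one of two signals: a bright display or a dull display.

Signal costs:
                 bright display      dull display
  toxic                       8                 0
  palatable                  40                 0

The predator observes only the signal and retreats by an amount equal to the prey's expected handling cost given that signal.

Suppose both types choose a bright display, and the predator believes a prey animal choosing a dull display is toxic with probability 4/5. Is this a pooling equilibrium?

On the equilibrium path (bright display) the predator holds the prior 3/5 and pays 3/5·60 + 2/5·35 = 50. Off-path (dull display) belief 4/5 gives 4/5·60 + 1/5·35 = 55.
Toxic: bright display gives 50 − 8 = 42; dull display gives 55 − 0 = 55. Deviates. ✗
Palatable: bright display gives 50 − 40 = 10; dull display gives 55 − 0 = 55. Deviates. ✗

No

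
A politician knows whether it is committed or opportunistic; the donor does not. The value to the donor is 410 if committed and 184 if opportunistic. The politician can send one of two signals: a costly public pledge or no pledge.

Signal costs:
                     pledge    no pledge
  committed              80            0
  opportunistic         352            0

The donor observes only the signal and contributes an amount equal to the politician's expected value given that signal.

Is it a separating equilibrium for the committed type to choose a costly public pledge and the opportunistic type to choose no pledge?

Yes

If types separate, pledge earns payment 410 and no pledge earns 184.
Committed: pledge gives 410 − 80 = 330; no pledge gives 184 − 0 = 184. No deviation. ✓
Opportunistic: no pledge gives 184 − 0 = 184; pledge gives 410 − 352 = 58. No deviation. ✓
Both incentive constraints hold.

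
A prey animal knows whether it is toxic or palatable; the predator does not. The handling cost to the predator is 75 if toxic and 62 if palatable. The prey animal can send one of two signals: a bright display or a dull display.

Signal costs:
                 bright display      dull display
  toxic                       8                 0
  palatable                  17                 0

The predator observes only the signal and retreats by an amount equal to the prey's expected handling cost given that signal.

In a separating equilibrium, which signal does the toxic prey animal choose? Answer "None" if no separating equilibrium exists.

Try toxic → bright display, palatable → dull display:
  Under separation the predator infers type exactly: bright display → toxic (pays 75), dull display → palatable (pays 62).
  Toxic: bright display gives 75 − 8 = 67; dull display gives 62 − 0 = 62. No deviation. ✓
  Palatable: dull display gives 62 − 0 = 62; bright display gives 75 − 17 = 58. No deviation. ✓
Both hold — the toxic type sends bright display.

bright display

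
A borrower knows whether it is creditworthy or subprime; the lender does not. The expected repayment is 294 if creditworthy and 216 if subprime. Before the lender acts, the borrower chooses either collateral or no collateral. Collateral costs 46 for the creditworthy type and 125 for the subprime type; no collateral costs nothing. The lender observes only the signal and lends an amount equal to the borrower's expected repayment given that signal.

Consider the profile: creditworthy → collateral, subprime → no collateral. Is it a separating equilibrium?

If types separate, collateral earns payment 294 and no collateral earns 216.
Creditworthy: collateral gives 294 − 46 = 248; no collateral gives 216 − 0 = 216. No deviation. ✓
Subprime: no collateral gives 216 − 0 = 216; collateral gives 294 − 125 = 169. No deviation. ✓
Neither type gains from mimicking the other.

Yes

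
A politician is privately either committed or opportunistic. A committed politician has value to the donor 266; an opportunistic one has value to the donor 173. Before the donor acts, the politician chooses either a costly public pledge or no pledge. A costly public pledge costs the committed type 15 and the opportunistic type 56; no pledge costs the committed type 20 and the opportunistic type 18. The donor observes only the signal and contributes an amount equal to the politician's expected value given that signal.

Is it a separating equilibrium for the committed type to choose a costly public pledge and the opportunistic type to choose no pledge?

No

If types separate, pledge earns payment 266 and no pledge earns 173.
Committed: pledge gives 266 − 15 = 251; no pledge gives 173 − 20 = 153. No deviation. ✓
Opportunistic: no pledge gives 173 − 18 = 155; pledge gives 266 − 56 = 210. Would deviate. ✗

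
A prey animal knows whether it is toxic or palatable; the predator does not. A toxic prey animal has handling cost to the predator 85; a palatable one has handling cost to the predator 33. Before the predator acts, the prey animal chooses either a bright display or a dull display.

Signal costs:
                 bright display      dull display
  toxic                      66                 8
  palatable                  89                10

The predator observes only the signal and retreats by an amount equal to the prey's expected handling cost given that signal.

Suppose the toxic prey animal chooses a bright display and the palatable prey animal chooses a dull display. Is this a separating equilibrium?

If types separate, bright display earns payment 85 and dull display earns 33.
Toxic: bright display gives 85 − 66 = 19; dull display gives 33 − 8 = 25. Would deviate. ✗
Palatable: dull display gives 33 − 10 = 23; bright display gives 85 − 89 = -4. No deviation. ✓

No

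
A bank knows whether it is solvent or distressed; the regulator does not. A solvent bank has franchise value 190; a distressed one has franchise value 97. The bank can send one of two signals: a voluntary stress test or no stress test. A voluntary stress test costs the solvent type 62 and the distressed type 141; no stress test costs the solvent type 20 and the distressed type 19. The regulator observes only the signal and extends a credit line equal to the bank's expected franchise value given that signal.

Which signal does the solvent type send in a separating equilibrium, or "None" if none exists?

stress test

Try solvent → stress test, distressed → no stress test:
  Under separation the regulator infers type exactly: stress test → solvent (pays 190), no stress test → distressed (pays 97).
  Solvent: stress test gives 190 − 62 = 128; no stress test gives 97 − 20 = 77. No deviation. ✓
  Distressed: no stress test gives 97 − 19 = 78; stress test gives 190 − 141 = 49. No deviation. ✓
Both hold — the solvent type sends stress test.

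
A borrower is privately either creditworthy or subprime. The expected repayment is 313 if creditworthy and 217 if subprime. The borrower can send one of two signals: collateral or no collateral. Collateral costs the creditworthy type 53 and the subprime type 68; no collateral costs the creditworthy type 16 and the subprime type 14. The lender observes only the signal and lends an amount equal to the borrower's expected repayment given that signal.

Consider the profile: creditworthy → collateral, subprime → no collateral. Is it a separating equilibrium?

Under separation the lender infers type exactly: collateral → creditworthy (pays 313), no collateral → subprime (pays 217).
Creditworthy: collateral gives 313 − 53 = 260; no collateral gives 217 − 16 = 201. No deviation. ✓
Subprime: no collateral gives 217 − 14 = 203; collateral gives 313 − 68 = 245. Would deviate. ✗

No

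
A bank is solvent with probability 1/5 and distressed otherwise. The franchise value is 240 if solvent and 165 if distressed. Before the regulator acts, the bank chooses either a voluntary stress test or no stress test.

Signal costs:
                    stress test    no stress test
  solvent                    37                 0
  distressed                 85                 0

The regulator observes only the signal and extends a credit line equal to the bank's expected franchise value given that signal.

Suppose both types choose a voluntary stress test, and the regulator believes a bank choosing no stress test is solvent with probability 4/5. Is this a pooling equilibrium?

No

On the equilibrium path (stress test) the regulator holds the prior 1/5 and pays 1/5·240 + 4/5·165 = 180. Off-path (no stress test) belief 4/5 gives 4/5·240 + 1/5·165 = 225.
Solvent: stress test gives 180 − 37 = 143; no stress test gives 225 − 0 = 225. Deviates. ✗
Distressed: stress test gives 180 − 85 = 95; no stress test gives 225 − 0 = 225. Deviates. ✗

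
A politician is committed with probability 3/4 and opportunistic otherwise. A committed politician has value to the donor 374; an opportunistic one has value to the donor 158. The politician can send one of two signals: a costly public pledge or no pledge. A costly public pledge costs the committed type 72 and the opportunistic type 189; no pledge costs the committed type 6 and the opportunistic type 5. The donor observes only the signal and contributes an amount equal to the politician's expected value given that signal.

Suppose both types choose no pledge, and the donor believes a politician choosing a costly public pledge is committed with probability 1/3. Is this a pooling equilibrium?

On the equilibrium path (no pledge) the donor holds the prior 3/4 and pays 3/4·374 + 1/4·158 = 320. Off-path (pledge) belief 1/3 gives 1/3·374 + 2/3·158 = 230.
Committed: no pledge gives 320 − 6 = 314; pledge gives 230 − 72 = 158. Stays. ✓
Opportunistic: no pledge gives 320 − 5 = 315; pledge gives 230 − 189 = 41. Stays. ✓
Beliefs are Bayes-consistent on-path and both types best-respond.

Yes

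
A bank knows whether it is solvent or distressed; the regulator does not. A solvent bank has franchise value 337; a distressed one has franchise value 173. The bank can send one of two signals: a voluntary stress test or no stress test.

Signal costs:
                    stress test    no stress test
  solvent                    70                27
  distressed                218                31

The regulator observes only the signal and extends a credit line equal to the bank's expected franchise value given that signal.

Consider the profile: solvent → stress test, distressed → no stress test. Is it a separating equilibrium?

Under separation the regulator infers type exactly: stress test → solvent (pays 337), no stress test → distressed (pays 173).
Solvent: stress test gives 337 − 70 = 267; no stress test gives 173 − 27 = 146. No deviation. ✓
Distressed: no stress test gives 173 − 31 = 142; stress test gives 337 − 218 = 119. No deviation. ✓
Neither type gains from mimicking the other.

Yes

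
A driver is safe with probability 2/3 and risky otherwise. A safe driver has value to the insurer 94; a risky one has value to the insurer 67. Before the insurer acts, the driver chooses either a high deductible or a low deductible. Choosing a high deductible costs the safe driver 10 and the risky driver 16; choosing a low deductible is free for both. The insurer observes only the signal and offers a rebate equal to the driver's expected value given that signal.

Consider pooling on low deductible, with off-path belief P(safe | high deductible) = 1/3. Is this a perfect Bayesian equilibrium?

At the pooled signal (low deductible) the insurer holds the prior 2/3 and pays 2/3·94 + 1/3·67 = 85. Off-path (high deductible) belief 1/3 gives 1/3·94 + 2/3·67 = 76.
Safe: low deductible gives 85 − 0 = 85; high deductible gives 76 − 10 = 66. Stays. ✓
Risky: low deductible gives 85 − 0 = 85; high deductible gives 76 − 16 = 60. Stays. ✓

Yes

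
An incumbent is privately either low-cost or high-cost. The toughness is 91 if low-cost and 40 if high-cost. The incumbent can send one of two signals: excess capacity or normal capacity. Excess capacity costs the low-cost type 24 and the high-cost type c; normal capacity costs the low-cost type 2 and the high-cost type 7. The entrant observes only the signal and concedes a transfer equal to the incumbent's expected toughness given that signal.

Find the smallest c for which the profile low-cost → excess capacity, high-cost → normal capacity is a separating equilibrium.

58

Under separation: excess capacity → low-cost (pays 91); normal capacity → high-cost (pays 40).
Low-cost: 91 − 24 = 67 ≥ 40 − 2 = 38. Holds regardless of c. ✓
High-cost: 40 − 7 ≥ 91 − c, so c ≥ 91 − 33 = 58.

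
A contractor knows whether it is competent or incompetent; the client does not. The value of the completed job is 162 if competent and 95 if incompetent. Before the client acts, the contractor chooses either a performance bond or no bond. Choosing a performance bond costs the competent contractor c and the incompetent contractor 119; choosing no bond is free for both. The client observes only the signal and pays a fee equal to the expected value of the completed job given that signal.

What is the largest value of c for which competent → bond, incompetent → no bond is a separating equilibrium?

Under separation: bond → competent (pays 162); no bond → incompetent (pays 95).
Incompetent: 95 − 0 = 95 ≥ 162 − 119 = 43. Holds regardless of c. ✓
Competent: 162 − c ≥ 95 − 0, so c ≤ 162 − 95 = 67.

67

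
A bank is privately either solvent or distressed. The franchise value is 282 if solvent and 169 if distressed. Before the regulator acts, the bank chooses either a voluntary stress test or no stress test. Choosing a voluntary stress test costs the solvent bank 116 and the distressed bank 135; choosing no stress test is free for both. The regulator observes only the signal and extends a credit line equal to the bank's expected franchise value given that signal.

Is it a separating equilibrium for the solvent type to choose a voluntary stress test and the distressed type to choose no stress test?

No

If types separate, stress test earns payment 282 and no stress test earns 169.
Solvent: stress test gives 282 − 116 = 166; no stress test gives 169 − 0 = 169. Would deviate. ✗
Distressed: no stress test gives 169 − 0 = 169; stress test gives 282 − 135 = 147. No deviation. ✓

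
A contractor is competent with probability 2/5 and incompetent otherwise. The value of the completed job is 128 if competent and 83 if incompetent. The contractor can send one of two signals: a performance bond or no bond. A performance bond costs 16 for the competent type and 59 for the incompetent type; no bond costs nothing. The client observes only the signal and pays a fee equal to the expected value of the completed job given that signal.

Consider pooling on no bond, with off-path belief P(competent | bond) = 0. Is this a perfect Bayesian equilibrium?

On the equilibrium path (no bond) the client holds the prior 2/5 and pays 2/5·128 + 3/5·83 = 101. Off-path (bond) belief 0 gives 0·128 + 1·83 = 83.
Competent: no bond gives 101 − 0 = 101; bond gives 83 − 16 = 67. Stays. ✓
Incompetent: no bond gives 101 − 0 = 101; bond gives 83 − 59 = 24. Stays. ✓
Beliefs are Bayes-consistent on-path and both types best-respond.

Yes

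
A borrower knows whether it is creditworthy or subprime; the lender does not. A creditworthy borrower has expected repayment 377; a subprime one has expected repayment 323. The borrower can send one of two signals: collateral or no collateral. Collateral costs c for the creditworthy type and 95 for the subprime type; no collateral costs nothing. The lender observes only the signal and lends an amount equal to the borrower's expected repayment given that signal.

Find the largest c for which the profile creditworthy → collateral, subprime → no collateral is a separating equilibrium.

Under separation: collateral → creditworthy (pays 377); no collateral → subprime (pays 323).
Subprime: 323 − 0 = 323 ≥ 377 − 95 = 282. Holds regardless of c. ✓
Creditworthy: 377 − c ≥ 323 − 0, so c ≤ 377 − 323 = 54.

54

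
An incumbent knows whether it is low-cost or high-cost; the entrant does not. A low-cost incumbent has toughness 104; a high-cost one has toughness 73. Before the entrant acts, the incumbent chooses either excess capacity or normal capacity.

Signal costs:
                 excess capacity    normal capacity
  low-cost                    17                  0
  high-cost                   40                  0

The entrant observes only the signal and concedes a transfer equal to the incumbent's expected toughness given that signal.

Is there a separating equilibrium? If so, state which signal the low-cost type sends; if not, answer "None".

Try low-cost → excess capacity, high-cost → normal capacity:
  If types separate, excess capacity earns payment 104 and normal capacity earns 73.
  Low-cost: excess capacity gives 104 − 17 = 87; normal capacity gives 73 − 0 = 73. No deviation. ✓
  High-cost: normal capacity gives 73 − 0 = 73; excess capacity gives 104 − 40 = 64. No deviation. ✓
Both hold — the low-cost type sends excess capacity.

excess capacity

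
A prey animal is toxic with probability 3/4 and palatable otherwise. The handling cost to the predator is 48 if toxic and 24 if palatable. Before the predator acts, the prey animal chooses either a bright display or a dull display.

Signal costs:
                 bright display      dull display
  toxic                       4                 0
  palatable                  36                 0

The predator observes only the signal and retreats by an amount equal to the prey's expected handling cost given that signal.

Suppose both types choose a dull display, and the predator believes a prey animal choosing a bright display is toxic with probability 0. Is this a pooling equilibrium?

At the pooled signal (dull display) the predator holds the prior 3/4 and pays 3/4·48 + 1/4·24 = 42. Off-path (bright display) belief 0 gives 0·48 + 1·24 = 24.
Toxic: dull display gives 42 − 0 = 42; bright display gives 24 − 4 = 20. Stays. ✓
Palatable: dull display gives 42 − 0 = 42; bright display gives 24 − 36 = -12. Stays. ✓

Yes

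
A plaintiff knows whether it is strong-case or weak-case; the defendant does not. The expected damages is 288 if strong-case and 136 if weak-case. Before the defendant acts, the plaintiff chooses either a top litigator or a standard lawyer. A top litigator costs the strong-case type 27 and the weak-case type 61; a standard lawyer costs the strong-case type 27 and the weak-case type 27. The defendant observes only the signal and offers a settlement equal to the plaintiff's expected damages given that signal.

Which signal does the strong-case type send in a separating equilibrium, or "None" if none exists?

None

Try strong-case → top litigator, weak-case → standard lawyer:
  If types separate, top litigator earns payment 288 and standard lawyer earns 136.
  Strong-case: top litigator gives 288 − 27 = 261; standard lawyer gives 136 − 27 = 109. No deviation. ✓
  Weak-case: standard lawyer gives 136 − 27 = 109; top litigator gives 288 − 61 = 227. Would deviate. ✗
Try strong-case → standard lawyer, weak-case → top litigator:
  If types separate, standard lawyer earns payment 288 and top litigator earns 136.
  Strong-case: standard lawyer gives 288 − 27 = 261; top litigator gives 136 − 27 = 109. No deviation. ✓
  Weak-case: top litigator gives 136 − 61 = 75; standard lawyer gives 288 − 27 = 261. Would deviate. ✗
Neither assignment is incentive-compatible.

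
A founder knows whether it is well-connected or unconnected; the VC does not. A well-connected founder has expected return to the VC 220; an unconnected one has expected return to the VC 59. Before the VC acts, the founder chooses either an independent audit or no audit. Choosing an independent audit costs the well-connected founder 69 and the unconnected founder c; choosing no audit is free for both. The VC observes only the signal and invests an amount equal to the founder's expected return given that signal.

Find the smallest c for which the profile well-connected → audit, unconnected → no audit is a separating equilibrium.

161

Under separation: audit → well-connected (pays 220); no audit → unconnected (pays 59).
Well-connected: 220 − 69 = 151 ≥ 59 − 0 = 59. Holds regardless of c. ✓
Unconnected: 59 − 0 ≥ 220 − c, so c ≥ 220 − 59 = 161.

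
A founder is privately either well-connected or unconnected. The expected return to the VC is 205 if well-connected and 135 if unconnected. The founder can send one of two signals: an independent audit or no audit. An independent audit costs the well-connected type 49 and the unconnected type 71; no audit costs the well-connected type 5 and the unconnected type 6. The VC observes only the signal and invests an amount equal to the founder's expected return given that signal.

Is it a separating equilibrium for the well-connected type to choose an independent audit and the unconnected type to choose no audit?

No

If types separate, audit earns payment 205 and no audit earns 135.
Well-connected: audit gives 205 − 49 = 156; no audit gives 135 − 5 = 130. No deviation. ✓
Unconnected: no audit gives 135 − 6 = 129; audit gives 205 − 71 = 134. Would deviate. ✗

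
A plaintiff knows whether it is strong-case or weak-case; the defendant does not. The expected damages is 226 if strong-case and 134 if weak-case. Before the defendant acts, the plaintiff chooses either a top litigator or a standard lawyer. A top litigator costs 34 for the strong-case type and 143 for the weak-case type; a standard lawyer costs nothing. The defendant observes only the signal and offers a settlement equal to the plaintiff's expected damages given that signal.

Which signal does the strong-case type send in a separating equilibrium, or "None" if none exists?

Try strong-case → top litigator, weak-case → standard lawyer:
  Under separation the defendant infers type exactly: top litigator → strong-case (pays 226), standard lawyer → weak-case (pays 134).
  Strong-case: top litigator gives 226 − 34 = 192; standard lawyer gives 134 − 0 = 134. No deviation. ✓
  Weak-case: standard lawyer gives 134 − 0 = 134; top litigator gives 226 − 143 = 83. No deviation. ✓
Both hold — the strong-case type sends top litigator.

top litigator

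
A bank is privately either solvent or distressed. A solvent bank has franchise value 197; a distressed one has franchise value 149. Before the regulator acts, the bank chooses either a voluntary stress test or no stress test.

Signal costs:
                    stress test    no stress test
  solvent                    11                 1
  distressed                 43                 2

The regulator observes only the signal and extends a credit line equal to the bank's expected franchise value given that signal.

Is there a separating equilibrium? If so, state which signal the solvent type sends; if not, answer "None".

None

Try solvent → stress test, distressed → no stress test:
  Under separation the regulator infers type exactly: stress test → solvent (pays 197), no stress test → distressed (pays 149).
  Solvent: stress test gives 197 − 11 = 186; no stress test gives 149 − 1 = 148. No deviation. ✓
  Distressed: no stress test gives 149 − 2 = 147; stress test gives 197 − 43 = 154. Would deviate. ✗
Try solvent → no stress test, distressed → stress test:
  Under separation the regulator infers type exactly: no stress test → solvent (pays 197), stress test → distressed (pays 149).
  Solvent: no stress test gives 197 − 1 = 196; stress test gives 149 − 11 = 138. No deviation. ✓
  Distressed: stress test gives 149 − 43 = 106; no stress test gives 197 − 2 = 195. Would deviate. ✗
Neither assignment is incentive-compatible.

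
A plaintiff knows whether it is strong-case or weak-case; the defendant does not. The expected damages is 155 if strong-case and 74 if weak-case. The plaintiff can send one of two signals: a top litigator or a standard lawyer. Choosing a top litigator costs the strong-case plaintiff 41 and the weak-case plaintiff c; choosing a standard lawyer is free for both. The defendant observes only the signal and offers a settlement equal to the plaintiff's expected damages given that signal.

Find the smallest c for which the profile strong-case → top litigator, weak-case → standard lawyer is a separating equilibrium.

81

Under separation: top litigator → strong-case (pays 155); standard lawyer → weak-case (pays 74).
Strong-case: 155 − 41 = 114 ≥ 74 − 0 = 74. Holds regardless of c. ✓
Weak-case: 74 − 0 ≥ 155 − c, so c ≥ 155 − 74 = 81.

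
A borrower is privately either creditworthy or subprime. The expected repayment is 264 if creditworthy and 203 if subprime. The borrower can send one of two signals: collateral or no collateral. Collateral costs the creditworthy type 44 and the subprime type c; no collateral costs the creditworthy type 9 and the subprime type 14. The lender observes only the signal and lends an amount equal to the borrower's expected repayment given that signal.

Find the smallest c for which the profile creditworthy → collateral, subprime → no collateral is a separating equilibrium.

75

Under separation: collateral → creditworthy (pays 264); no collateral → subprime (pays 203).
Creditworthy: 264 − 44 = 220 ≥ 203 − 9 = 194. Holds regardless of c. ✓
Subprime: 203 − 14 ≥ 264 − c, so c ≥ 264 − 189 = 75.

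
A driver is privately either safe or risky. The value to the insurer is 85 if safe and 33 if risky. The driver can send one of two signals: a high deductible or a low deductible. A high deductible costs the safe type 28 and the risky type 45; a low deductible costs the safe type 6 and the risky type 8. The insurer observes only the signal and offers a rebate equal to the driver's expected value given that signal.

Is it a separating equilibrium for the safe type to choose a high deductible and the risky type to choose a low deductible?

No

If types separate, high deductible earns payment 85 and low deductible earns 33.
Safe: high deductible gives 85 − 28 = 57; low deductible gives 33 − 6 = 27. No deviation. ✓
Risky: low deductible gives 33 − 8 = 25; high deductible gives 85 − 45 = 40. Would deviate. ✗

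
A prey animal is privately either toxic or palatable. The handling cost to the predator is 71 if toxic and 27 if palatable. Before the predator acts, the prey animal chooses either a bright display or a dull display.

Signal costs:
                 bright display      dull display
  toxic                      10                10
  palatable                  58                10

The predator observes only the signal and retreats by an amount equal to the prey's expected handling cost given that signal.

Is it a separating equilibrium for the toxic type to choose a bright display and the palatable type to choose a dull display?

Under separation the predator infers type exactly: bright display → toxic (pays 71), dull display → palatable (pays 27).
Toxic: bright display gives 71 − 10 = 61; dull display gives 27 − 10 = 17. No deviation. ✓
Palatable: dull display gives 27 − 10 = 17; bright display gives 71 − 58 = 13. No deviation. ✓
Both incentive constraints hold.

Yes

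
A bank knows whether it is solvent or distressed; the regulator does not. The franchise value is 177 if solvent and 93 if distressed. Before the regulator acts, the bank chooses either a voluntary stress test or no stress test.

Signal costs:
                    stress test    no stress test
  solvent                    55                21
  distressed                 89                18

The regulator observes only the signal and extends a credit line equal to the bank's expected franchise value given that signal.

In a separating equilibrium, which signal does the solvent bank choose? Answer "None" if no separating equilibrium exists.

None

Try solvent → stress test, distressed → no stress test:
  If types separate, stress test earns payment 177 and no stress test earns 93.
  Solvent: stress test gives 177 − 55 = 122; no stress test gives 93 − 21 = 72. No deviation. ✓
  Distressed: no stress test gives 93 − 18 = 75; stress test gives 177 − 89 = 88. Would deviate. ✗
Try solvent → no stress test, distressed → stress test:
  If types separate, no stress test earns payment 177 and stress test earns 93.
  Solvent: no stress test gives 177 − 21 = 156; stress test gives 93 − 55 = 38. No deviation. ✓
  Distressed: stress test gives 93 − 89 = 4; no stress test gives 177 − 18 = 159. Would deviate. ✗
Neither assignment is incentive-compatible.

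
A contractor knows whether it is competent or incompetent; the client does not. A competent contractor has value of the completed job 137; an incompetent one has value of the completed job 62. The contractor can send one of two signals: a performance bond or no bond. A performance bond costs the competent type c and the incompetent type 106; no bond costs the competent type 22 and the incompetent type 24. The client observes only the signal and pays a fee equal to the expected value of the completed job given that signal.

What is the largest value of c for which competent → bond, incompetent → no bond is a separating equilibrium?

Under separation: bond → competent (pays 137); no bond → incompetent (pays 62).
Incompetent: 62 − 24 = 38 ≥ 137 − 106 = 31. Holds regardless of c. ✓
Competent: 137 − c ≥ 62 − 22, so c ≤ 137 − 40 = 97.

97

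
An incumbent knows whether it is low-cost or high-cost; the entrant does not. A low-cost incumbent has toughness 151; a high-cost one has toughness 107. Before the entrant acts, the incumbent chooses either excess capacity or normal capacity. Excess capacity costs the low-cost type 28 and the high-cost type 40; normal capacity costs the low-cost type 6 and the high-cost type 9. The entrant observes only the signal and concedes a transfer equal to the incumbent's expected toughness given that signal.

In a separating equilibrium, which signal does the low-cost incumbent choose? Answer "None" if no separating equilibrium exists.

Try low-cost → excess capacity, high-cost → normal capacity:
  Under separation the entrant infers type exactly: excess capacity → low-cost (pays 151), normal capacity → high-cost (pays 107).
  Low-cost: excess capacity gives 151 − 28 = 123; normal capacity gives 107 − 6 = 101. No deviation. ✓
  High-cost: normal capacity gives 107 − 9 = 98; excess capacity gives 151 − 40 = 111. Would deviate. ✗
Try low-cost → normal capacity, high-cost → excess capacity:
  Under separation the entrant infers type exactly: normal capacity → low-cost (pays 151), excess capacity → high-cost (pays 107).
  Low-cost: normal capacity gives 151 − 6 = 145; excess capacity gives 107 − 28 = 79. No deviation. ✓
  High-cost: excess capacity gives 107 − 40 = 67; normal capacity gives 151 − 9 = 142. Would deviate. ✗
Neither assignment is incentive-compatible.

None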